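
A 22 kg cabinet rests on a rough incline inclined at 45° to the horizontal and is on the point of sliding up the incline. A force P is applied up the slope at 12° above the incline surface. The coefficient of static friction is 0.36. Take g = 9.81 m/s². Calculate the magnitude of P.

On the verge of sliding up the incline, friction equals μN and acts down the slope.
Perpendicular: N + P sin 12° = W cos 45° = 152.6 N.
Along incline: P cos 12° = W sin 45° + μN  with W sin 45° = 152.6 N.
Solving the pair for P and N: P = 197.1 N, N = 111.6 N (and f = μN = 40.19 N).

P ≈ 197 N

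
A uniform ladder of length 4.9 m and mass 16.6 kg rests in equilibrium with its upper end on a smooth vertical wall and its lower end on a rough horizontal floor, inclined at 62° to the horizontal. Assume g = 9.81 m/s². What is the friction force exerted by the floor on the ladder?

f ≈ 43.3 N

Torques about the foot: N_wall · 4.9 sin 62° = 16.6×9.81×2.45 cos 62° → N_wall = 43.293 N.
ΣF_x = 0: f_floor = N_wall = 43.293 N.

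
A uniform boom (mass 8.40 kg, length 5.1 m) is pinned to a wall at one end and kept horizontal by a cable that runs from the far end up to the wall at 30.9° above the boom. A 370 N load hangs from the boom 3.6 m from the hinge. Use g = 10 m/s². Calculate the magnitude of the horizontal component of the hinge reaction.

Take torques about the hinge: T sin 30.9° · 5.1 = 8.40×10×2.55 + 370×3.6 = 1546.2 N·m.
So T = 1546.2 / (0.5135 × 5.1) = 590.36 N.
ΣF_x = 0: H_x = T cos 30.9° = 506.57 N.

H_x ≈ 507 N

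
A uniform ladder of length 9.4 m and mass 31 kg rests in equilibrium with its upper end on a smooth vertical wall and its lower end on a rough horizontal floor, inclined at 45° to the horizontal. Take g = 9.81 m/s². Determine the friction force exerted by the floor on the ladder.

f ≈ 152 N

Torques about the foot: N_wall · 9.4 sin 45° = 31×9.81×4.7 cos 45° → N_wall = 152.06 N.
ΣF_x = 0: f_floor = N_wall = 152.06 N.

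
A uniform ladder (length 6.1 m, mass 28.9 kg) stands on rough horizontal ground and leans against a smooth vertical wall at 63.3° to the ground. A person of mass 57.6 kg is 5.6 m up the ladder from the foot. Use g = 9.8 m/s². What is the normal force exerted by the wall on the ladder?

Torques about the foot: N_wall · 6.1 sin 63.3° = 28.9×9.8×3.05 cos 63.3° + 57.6×9.8×5.6 cos 63.3° → N_wall = 331.86 N.

N_wall ≈ 332 N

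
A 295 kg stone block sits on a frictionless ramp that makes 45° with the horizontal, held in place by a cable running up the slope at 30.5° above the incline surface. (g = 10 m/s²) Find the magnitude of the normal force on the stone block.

Take axes along and perpendicular to the incline. Weight components: W sin 45° = 2086 N down-slope, W cos 45° = 2086 N into the surface.
Along incline: T cos 30.5° = W sin 45° → T = 2421 N.
Perpendicular: N = W cos 45° − T sin 30.5° = 857.2 N.

N ≈ 857 N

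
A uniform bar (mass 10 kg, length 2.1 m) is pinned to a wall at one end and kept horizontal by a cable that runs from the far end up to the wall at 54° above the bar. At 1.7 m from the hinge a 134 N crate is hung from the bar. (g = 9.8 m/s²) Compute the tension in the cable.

Take torques about the hinge: T sin 54° · 2.1 = 10×9.8×1.05 + 134×1.7 = 330.7 N·m.
So T = 330.7 / (0.8090 × 2.1) = 194.65 N.

T ≈ 195 N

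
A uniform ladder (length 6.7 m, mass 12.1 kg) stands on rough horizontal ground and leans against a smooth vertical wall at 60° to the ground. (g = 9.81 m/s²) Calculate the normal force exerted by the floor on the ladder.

ΣF_y = 0: N_floor = 12.1×9.81 = 118.7 N.

N_floor ≈ 119 N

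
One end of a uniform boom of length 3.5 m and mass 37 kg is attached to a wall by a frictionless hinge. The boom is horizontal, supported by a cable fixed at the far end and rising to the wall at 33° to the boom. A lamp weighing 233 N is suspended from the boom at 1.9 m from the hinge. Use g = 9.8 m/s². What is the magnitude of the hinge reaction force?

|H| ≈ 554 N

Take torques about the hinge: T sin 33° · 3.5 = 37×9.8×1.75 + 233×1.9 = 1077.2 N·m.
So T = 1077.2 / (0.5446 × 3.5) = 565.12 N.
ΣF_x = 0: H_x = T cos 33° = 473.95 N.
ΣF_y = 0: H_y = (37×9.8 + 233) − T sin 33° = 595.6 − 307.79 = 287.81 N.
|H| = √(H_x² + H_y²) = √((473.95)² + (287.81)²) = 554.49 N.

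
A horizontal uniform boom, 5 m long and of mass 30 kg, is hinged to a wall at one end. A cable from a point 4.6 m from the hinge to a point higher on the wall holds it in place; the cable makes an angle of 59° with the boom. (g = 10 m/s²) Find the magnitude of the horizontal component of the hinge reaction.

Take torques about the hinge: T sin 59° · 4.6 = 30×10×2.5 = 750 N·m.
So T = 750 / (0.8572 × 4.6) = 190.21 N.
ΣF_x = 0: H_x = T cos 59° = 97.966 N.

H_x ≈ 98 N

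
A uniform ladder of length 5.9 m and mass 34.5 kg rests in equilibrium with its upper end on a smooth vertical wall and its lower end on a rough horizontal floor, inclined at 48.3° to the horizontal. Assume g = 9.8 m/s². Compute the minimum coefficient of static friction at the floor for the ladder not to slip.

μ_min ≈ 0.445

ΣF_y = 0: N_floor = 34.5×9.8 = 338.1 N.
Torques about the foot: N_wall · 5.9 sin 48.3° = 34.5×9.8×2.95 cos 48.3° → N_wall = 150.62 N.
ΣF_x = 0: f_floor = N_wall = 150.62 N.
μ_min = f_floor / N_floor = 150.62 / 338.1 = 0.4455.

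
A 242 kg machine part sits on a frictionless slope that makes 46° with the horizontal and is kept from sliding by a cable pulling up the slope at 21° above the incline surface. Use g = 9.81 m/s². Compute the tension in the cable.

Take axes along and perpendicular to the incline. Weight components: W sin 46° = 1708 N down-slope, W cos 46° = 1649 N into the surface.
Along incline: T cos 21° = W sin 46° → T = 1829 N.
Perpendicular: N = W cos 46° − T sin 21° = 993.6 N.

T ≈ 1830 N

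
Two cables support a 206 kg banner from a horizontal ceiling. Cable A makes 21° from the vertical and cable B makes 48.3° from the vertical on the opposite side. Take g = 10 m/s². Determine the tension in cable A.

T_A ≈ 1640 N

Angles from the horizontal: cable A is 90° − 21° = 69°, cable B is 90° − 48.3° = 41.7°.
Weight W = 206 × 10 = 2060 N acts straight down.
Horizontal: T_A cos 69° = T_B cos 41.7°  →  T_B = 0.48 T_A.
Vertical: T_A sin 69° + T_B sin 41.7° = 2060.
Substituting the horizontal relation into the vertical equation gives 1.253 T_A = 2060, so T_A = 1644 N.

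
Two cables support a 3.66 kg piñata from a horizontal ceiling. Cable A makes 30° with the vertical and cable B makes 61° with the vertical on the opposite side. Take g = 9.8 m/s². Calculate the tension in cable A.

Angles from the horizontal: cable A is 90° − 30° = 60°, cable B is 90° − 61° = 29°.
Weight W = 3.66 × 9.8 = 35.87 N acts straight down.
Horizontal: T_A cos 60° = T_B cos 29°  →  T_B = 0.5717 T_A.
Vertical: T_A sin 60° + T_B sin 29° = 35.87.
Substituting the horizontal relation into the vertical equation gives 1.143 T_A = 35.87, so T_A = 31.38 N.

T_A ≈ 31.4 N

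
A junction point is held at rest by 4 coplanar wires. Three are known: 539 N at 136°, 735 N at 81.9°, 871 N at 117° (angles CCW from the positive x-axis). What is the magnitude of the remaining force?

F ≈ 2000 N

Sum the known components: ΣF_x = -679.6 N, ΣF_y = 1878 N.
For equilibrium the remaining force must supply (−ΣF_x, −ΣF_y) = (679.6, -1878) N.
Magnitude = √((679.6)² + (-1878)²) = 1997 N; direction = atan2(-1878, 679.6) = 289.9°.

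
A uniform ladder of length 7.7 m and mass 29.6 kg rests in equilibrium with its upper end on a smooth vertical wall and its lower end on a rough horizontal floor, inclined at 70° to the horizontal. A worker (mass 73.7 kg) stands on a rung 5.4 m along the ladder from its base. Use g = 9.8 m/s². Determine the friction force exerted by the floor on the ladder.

Torques about the foot: N_wall · 7.7 sin 70° = 29.6×9.8×3.85 cos 70° + 73.7×9.8×5.4 cos 70° → N_wall = 237.15 N.
ΣF_x = 0: f_floor = N_wall = 237.15 N.

f ≈ 237 N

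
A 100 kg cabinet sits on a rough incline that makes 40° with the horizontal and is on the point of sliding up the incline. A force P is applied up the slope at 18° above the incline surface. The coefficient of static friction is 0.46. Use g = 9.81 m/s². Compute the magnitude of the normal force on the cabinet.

On the verge of sliding up the incline, friction equals μN and acts down the slope.
Perpendicular: N + P sin 18° = W cos 40° = 751.5 N.
Along incline: P cos 18° = W sin 40° + μN  with W sin 40° = 630.6 N.
Solving the pair for P and N: P = 893 N, N = 475.5 N (and f = μN = 218.7 N).

N ≈ 476 N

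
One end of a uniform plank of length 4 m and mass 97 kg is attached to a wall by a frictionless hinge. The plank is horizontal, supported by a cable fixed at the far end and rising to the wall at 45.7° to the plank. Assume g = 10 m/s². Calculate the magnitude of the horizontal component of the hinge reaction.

Take torques about the hinge: T sin 45.7° · 4 = 97×10×2 = 1940 N·m.
So T = 1940 / (0.7157 × 4) = 677.67 N.
ΣF_x = 0: H_x = T cos 45.7° = 473.29 N.

H_x ≈ 473 N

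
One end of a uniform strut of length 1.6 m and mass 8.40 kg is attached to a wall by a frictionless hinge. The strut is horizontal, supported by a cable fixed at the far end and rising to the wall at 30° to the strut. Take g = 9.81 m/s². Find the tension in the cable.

T ≈ 82.4 N

Take torques about the hinge: T sin 30° · 1.6 = 8.40×9.81×0.8 = 65.923 N·m.
So T = 65.923 / (0.5000 × 1.6) = 82.404 N.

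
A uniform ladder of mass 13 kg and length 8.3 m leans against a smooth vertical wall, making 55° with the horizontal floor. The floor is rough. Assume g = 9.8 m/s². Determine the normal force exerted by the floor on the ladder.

N_floor ≈ 127 N

ΣF_y = 0: N_floor = 13×9.8 = 127.4 N.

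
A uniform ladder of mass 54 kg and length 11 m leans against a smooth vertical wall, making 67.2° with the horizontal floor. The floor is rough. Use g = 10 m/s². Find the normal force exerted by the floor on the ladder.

ΣF_y = 0: N_floor = 54×10 = 540 N.

N_floor ≈ 540 N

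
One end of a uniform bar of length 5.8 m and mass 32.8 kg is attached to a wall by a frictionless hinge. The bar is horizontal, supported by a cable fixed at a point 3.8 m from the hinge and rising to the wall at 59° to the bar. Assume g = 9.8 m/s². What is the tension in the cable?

Take torques about the hinge: T sin 59° · 3.8 = 32.8×9.8×2.9 = 932.18 N·m.
So T = 932.18 / (0.8572 × 3.8) = 286.19 N.

T ≈ 286 N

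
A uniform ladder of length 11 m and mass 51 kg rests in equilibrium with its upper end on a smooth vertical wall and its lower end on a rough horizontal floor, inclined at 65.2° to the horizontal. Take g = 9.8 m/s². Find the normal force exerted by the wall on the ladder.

Torques about the foot: N_wall · 11 sin 65.2° = 51×9.8×5.5 cos 65.2° → N_wall = 115.47 N.

N_wall ≈ 115 N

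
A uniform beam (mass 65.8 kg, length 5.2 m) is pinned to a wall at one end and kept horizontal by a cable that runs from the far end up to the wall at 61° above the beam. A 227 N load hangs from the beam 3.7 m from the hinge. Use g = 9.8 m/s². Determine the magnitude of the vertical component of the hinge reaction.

Take torques about the hinge: T sin 61° · 5.2 = 65.8×9.8×2.6 + 227×3.7 = 2516.5 N·m.
So T = 2516.5 / (0.8746 × 5.2) = 553.31 N.
ΣF_y = 0: H_y = (65.8×9.8 + 227) − T sin 61° = 871.84 − 483.94 = 387.9 N.

|H_y| ≈ 388 N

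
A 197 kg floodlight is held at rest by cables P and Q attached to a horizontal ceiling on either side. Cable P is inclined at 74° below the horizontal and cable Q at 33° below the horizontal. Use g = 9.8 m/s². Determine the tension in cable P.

T_P ≈ 1690 N

Weight W = 197 × 9.8 = 1931 N acts straight down.
Horizontal: T_P cos 74° = T_Q cos 33°  →  T_Q = 0.3287 T_P.
Vertical: T_P sin 74° + T_Q sin 33° = 1931.
Substituting the horizontal relation into the vertical equation gives 1.14 T_P = 1931, so T_P = 1693 N.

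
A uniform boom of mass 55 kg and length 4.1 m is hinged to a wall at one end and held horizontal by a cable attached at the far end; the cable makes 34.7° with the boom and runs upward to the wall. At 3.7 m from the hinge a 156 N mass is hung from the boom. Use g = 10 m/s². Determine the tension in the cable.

Take torques about the hinge: T sin 34.7° · 4.1 = 55×10×2.05 + 156×3.7 = 1704.7 N·m.
So T = 1704.7 / (0.5693 × 4.1) = 730.36 N.

T ≈ 730 N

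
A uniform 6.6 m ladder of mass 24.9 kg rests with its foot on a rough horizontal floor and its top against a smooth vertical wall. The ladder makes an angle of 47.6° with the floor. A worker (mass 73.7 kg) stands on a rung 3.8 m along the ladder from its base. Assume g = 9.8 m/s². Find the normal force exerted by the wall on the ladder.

N_wall ≈ 491 N

Torques about the foot: N_wall · 6.6 sin 47.6° = 24.9×9.8×3.3 cos 47.6° + 73.7×9.8×3.8 cos 47.6° → N_wall = 491.13 N.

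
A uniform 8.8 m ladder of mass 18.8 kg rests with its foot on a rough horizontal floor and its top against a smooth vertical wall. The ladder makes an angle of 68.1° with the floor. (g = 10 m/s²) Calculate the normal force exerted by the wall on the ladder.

N_wall ≈ 37.8 N

Torques about the foot: N_wall · 8.8 sin 68.1° = 18.8×10×4.4 cos 68.1° → N_wall = 37.788 N.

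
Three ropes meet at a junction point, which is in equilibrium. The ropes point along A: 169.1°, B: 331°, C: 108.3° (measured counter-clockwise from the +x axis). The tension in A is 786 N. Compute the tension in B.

Resolve: ΣF_x = 786 cos 169.1° + T_B cos 331° + T_C cos 108.3° = 0.
        ΣF_y = 786 sin 169.1° + T_B sin 331° + T_C sin 108.3° = 0.
The known terms sum to (-771.8, 148.6) N, so 0.8746 T_B − 0.3140 T_C = 771.8 and -0.4848 T_B + 0.9494 T_C = -148.6.
Solving simultaneously: T_B = 1012 N, T_C = 360.1 N.

T_B ≈ 1010 N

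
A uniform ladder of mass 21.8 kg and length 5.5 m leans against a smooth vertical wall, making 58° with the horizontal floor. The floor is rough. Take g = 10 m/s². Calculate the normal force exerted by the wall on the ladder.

N_wall ≈ 68.1 N

Torques about the foot: N_wall · 5.5 sin 58° = 21.8×10×2.75 cos 58° → N_wall = 68.111 N.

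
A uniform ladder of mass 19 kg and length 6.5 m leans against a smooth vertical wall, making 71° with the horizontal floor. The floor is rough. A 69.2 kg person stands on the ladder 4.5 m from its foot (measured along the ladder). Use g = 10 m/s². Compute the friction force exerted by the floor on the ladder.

Torques about the foot: N_wall · 6.5 sin 71° = 19×10×3.25 cos 71° + 69.2×10×4.5 cos 71° → N_wall = 197.67 N.
ΣF_x = 0: f_floor = N_wall = 197.67 N.

f ≈ 198 N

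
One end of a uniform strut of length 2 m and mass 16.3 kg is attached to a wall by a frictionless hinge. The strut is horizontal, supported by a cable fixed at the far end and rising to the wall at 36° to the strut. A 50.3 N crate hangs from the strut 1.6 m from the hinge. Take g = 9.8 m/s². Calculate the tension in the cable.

T ≈ 204 N

Take torques about the hinge: T sin 36° · 2 = 16.3×9.8×1 + 50.3×1.6 = 240.22 N·m.
So T = 240.22 / (0.5878 × 2) = 204.34 N.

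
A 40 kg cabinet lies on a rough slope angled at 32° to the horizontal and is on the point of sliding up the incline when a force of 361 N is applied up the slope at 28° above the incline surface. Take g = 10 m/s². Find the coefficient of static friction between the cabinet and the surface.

On the verge of sliding up the incline, friction is at its maximum μN and acts down the slope.
Perpendicular to incline: N = W cos 32° − P sin 28° = 339.2 − 169.5 = 169.7 N.
Along incline: P cos 28° − μN = W sin 32° → μ = −(W sin 32° − P cos 28°) / N = 0.6291.

μ ≈ 0.629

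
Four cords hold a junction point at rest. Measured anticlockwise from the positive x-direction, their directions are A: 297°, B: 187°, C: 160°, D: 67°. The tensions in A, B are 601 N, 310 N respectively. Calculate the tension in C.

Resolve: ΣF_x = 601 cos 297° + 310 cos 187° + T_C cos 160° + T_D cos 67° = 0.
        ΣF_y = 601 sin 297° + 310 sin 187° + T_C sin 160° + T_D sin 67° = 0.
The known terms sum to (-34.84, -573.3) N, so -0.9397 T_C + 0.3907 T_D = 34.84 and 0.3420 T_C + 0.9205 T_D = 573.3.
Solving simultaneously: T_C = 192.2 N, T_D = 551.4 N.

T_C ≈ 192 N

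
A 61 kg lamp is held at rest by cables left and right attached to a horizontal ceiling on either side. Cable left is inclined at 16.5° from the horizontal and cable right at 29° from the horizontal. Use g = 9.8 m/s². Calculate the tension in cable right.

T_right ≈ 804 N

Weight W = 61 × 9.8 = 597.8 N acts straight down.
Horizontal: T_left cos 16.5° = T_right cos 29°  →  T_left = 0.9122 T_right.
Vertical: T_left sin 16.5° + T_right sin 29° = 597.8.
Substituting the horizontal relation into the vertical equation gives 0.7439 T_right = 597.8, so T_right = 803.6 N.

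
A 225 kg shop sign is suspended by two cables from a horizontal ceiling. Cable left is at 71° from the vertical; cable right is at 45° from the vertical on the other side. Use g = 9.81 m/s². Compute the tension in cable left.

T_left ≈ 1740 N

Angles from the horizontal: cable left is 90° − 71° = 19°, cable right is 90° − 45° = 45°.
Weight W = 225 × 9.81 = 2207 N acts straight down.
Horizontal: T_left cos 19° = T_right cos 45°  →  T_right = 1.337 T_left.
Vertical: T_left sin 19° + T_right sin 45° = 2207.
Substituting the horizontal relation into the vertical equation gives 1.271 T_left = 2207, so T_left = 1737 N.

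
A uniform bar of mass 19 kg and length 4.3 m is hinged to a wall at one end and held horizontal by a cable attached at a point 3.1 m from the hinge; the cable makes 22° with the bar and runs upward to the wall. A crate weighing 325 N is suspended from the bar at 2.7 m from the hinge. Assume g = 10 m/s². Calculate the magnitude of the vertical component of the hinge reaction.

|H_y| ≈ 100 N

Take torques about the hinge: T sin 22° · 3.1 = 19×10×2.15 + 325×2.7 = 1286 N·m.
So T = 1286 / (0.3746 × 3.1) = 1107.4 N.
ΣF_y = 0: H_y = (19×10 + 325) − T sin 22° = 515 − 414.84 = 100.16 N.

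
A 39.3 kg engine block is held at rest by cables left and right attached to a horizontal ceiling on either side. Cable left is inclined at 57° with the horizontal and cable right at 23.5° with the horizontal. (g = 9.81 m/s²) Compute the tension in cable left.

Weight W = 39.3 × 9.81 = 385.5 N acts straight down.
Horizontal: T_left cos 57° = T_right cos 23.5°  →  T_right = 0.5939 T_left.
Vertical: T_left sin 57° + T_right sin 23.5° = 385.5.
Substituting the horizontal relation into the vertical equation gives 1.075 T_left = 385.5, so T_left = 358.5 N.

T_left ≈ 358 N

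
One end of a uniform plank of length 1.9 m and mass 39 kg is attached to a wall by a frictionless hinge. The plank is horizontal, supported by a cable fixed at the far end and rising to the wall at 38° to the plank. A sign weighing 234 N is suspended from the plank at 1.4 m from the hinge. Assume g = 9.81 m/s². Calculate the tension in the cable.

Take torques about the hinge: T sin 38° · 1.9 = 39×9.81×0.95 + 234×1.4 = 691.06 N·m.
So T = 691.06 / (0.6157 × 1.9) = 590.77 N.

T ≈ 591 N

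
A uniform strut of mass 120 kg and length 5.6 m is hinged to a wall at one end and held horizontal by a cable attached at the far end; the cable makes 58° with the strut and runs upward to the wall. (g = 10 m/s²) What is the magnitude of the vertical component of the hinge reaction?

|H_y| ≈ 600 N

Take torques about the hinge: T sin 58° · 5.6 = 120×10×2.8 = 3360 N·m.
So T = 3360 / (0.8480 × 5.6) = 707.51 N.
ΣF_y = 0: H_y = (120×10) − T sin 58° = 1200 − 600 = 600 N.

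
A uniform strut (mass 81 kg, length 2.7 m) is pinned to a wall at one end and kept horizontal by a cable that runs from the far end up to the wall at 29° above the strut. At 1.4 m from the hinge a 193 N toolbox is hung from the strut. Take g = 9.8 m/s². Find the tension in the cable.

Take torques about the hinge: T sin 29° · 2.7 = 81×9.8×1.35 + 193×1.4 = 1341.8 N·m.
So T = 1341.8 / (0.4848 × 2.7) = 1025.1 N.

T ≈ 1030 N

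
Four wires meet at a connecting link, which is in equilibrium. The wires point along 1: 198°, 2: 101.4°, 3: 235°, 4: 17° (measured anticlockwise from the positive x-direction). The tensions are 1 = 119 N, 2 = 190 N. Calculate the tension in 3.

Resolve: ΣF_x = 119 cos 198° + 190 cos 101.4° + T_3 cos 235° + T_4 cos 17° = 0.
        ΣF_y = 119 sin 198° + 190 sin 101.4° + T_3 sin 235° + T_4 sin 17° = 0.
The known terms sum to (-150.7, 149.5) N, so -0.5736 T_3 + 0.9563 T_4 = 150.7 and -0.8192 T_3 + 0.2924 T_4 = -149.5.
Solving simultaneously: T_3 = 303.8 N, T_4 = 339.8 N.

T_3 ≈ 304 N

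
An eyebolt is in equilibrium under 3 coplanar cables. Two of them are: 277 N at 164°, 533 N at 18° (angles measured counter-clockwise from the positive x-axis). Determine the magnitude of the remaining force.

Sum the known components: ΣF_x = 240.6 N, ΣF_y = 241.1 N.
For equilibrium the remaining force must supply (−ΣF_x, −ΣF_y) = (-240.6, -241.1) N.
Magnitude = √((-240.6)² + (-241.1)²) = 340.6 N; direction = atan2(-241.1, -240.6) = 225.0°.

F ≈ 341 N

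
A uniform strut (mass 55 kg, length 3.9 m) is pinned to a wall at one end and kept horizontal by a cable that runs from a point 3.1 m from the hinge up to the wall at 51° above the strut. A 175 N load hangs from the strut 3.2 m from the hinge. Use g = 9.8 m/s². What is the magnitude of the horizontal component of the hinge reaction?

Take torques about the hinge: T sin 51° · 3.1 = 55×9.8×1.95 + 175×3.2 = 1611 N·m.
So T = 1611 / (0.7771 × 3.1) = 668.72 N.
ΣF_x = 0: H_x = T cos 51° = 420.84 N.

H_x ≈ 421 N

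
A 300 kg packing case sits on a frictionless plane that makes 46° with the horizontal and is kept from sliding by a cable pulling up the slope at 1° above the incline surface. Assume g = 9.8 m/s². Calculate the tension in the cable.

T ≈ 2120 N

Take axes along and perpendicular to the incline. Weight components: W sin 46° = 2115 N down-slope, W cos 46° = 2042 N into the surface.
Along incline: T cos 1° = W sin 46° → T = 2115 N.
Perpendicular: N = W cos 46° − T sin 1° = 2005 N.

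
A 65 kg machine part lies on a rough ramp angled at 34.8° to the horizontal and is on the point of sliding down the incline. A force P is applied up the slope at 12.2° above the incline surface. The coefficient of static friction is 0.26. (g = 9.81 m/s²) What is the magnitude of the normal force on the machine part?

On the verge of sliding down the incline, friction equals μN and acts up the slope.
Perpendicular: N + P sin 12.2° = W cos 34.8° = 523.6 N.
Along incline: P cos 12.2° + μN = W sin 34.8° with W sin 34.8° = 363.9 N.
Solving the pair for P and N: P = 246.9 N, N = 471.4 N (and f = μN = 122.6 N).

N ≈ 471 N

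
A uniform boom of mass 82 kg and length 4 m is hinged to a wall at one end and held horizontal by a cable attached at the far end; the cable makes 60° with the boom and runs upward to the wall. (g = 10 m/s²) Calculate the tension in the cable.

T ≈ 473 N

Take torques about the hinge: T sin 60° · 4 = 82×10×2 = 1640 N·m.
So T = 1640 / (0.8660 × 4) = 473.43 N.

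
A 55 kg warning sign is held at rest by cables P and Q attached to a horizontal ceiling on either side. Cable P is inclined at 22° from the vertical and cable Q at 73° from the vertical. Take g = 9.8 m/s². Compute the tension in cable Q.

T_Q ≈ 203 N

Angles from the horizontal: cable P is 90° − 22° = 68°, cable Q is 90° − 73° = 17°.
Weight W = 55 × 9.8 = 539 N acts straight down.
Horizontal: T_P cos 68° = T_Q cos 17°  →  T_P = 2.553 T_Q.
Vertical: T_P sin 68° + T_Q sin 17° = 539.
Substituting the horizontal relation into the vertical equation gives 2.659 T_Q = 539, so T_Q = 202.7 N.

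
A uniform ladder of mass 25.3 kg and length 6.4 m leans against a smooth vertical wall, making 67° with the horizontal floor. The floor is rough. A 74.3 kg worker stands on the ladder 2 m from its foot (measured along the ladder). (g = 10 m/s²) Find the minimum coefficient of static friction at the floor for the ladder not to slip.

ΣF_y = 0: N_floor = 25.3×10 + 74.3×10 = 996 N.
Torques about the foot: N_wall · 6.4 sin 67° = 25.3×10×3.2 cos 67° + 74.3×10×2 cos 67° → N_wall = 152.25 N.
ΣF_x = 0: f_floor = N_wall = 152.25 N.
μ_min = f_floor / N_floor = 152.25 / 996 = 0.1529.

μ_min ≈ 0.153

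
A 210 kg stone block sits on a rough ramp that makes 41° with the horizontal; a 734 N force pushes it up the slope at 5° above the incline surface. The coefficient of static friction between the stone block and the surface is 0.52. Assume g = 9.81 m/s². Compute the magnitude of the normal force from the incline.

Axes along / perpendicular to the incline. W sin 41° = 1352 N down-slope; W cos 41° = 1555 N into the surface.
Perpendicular: N = W cos 41° − P sin 5° = 1555 − 63.97 = 1491 N.
Along incline: P cos 5° + f = W sin 41° (friction acts up-slope) → f = 1352 − 731.2 = 620.3 N.
|f| = 620.3 N ≤ μN = 775.2 N, so the stone block is indeed static.

N ≈ 1490 N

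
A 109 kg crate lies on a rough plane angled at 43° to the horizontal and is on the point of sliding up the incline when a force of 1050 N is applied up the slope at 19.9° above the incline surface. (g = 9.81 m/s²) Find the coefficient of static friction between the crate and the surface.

μ ≈ 0.608

On the verge of sliding up the incline, friction is at its maximum μN and acts down the slope.
Perpendicular to incline: N = W cos 43° − P sin 19.9° = 782 − 357.4 = 424.6 N.
Along incline: P cos 19.9° − μN = W sin 43° → μ = −(W sin 43° − P cos 19.9°) / N = 0.6077.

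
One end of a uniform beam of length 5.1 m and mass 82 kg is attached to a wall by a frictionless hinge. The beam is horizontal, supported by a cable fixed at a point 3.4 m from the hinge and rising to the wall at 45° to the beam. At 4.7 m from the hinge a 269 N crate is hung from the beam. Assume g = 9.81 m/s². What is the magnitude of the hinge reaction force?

Take torques about the hinge: T sin 45° · 3.4 = 82×9.81×2.55 + 269×4.7 = 3315.6 N·m.
So T = 3315.6 / (0.7071 × 3.4) = 1379.1 N.
ΣF_x = 0: H_x = T cos 45° = 975.17 N.
ΣF_y = 0: H_y = (82×9.81 + 269) − T sin 45° = 1073.4 − 975.17 = 98.252 N.
|H| = √(H_x² + H_y²) = √((975.17)² + (98.252)²) = 980.11 N.

|H| ≈ 980 N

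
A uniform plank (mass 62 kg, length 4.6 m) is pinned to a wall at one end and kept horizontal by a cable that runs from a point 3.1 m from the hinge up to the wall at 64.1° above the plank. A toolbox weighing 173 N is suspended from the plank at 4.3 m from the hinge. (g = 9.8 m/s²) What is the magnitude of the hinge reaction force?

|H| ≈ 347 N

Take torques about the hinge: T sin 64.1° · 3.1 = 62×9.8×2.3 + 173×4.3 = 2141.4 N·m.
So T = 2141.4 / (0.8996 × 3.1) = 767.9 N.
ΣF_x = 0: H_x = T cos 64.1° = 335.42 N.
ΣF_y = 0: H_y = (62×9.8 + 173) − T sin 64.1° = 780.6 − 690.77 = 89.832 N.
|H| = √(H_x² + H_y²) = √((335.42)² + (89.832)²) = 347.24 N.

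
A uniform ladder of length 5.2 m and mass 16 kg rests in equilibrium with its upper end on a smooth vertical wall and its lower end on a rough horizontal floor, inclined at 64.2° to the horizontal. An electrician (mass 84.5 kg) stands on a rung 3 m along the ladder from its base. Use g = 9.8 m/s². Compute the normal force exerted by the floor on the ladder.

N_floor ≈ 985 N

ΣF_y = 0: N_floor = 16×9.8 + 84.5×9.8 = 984.9 N.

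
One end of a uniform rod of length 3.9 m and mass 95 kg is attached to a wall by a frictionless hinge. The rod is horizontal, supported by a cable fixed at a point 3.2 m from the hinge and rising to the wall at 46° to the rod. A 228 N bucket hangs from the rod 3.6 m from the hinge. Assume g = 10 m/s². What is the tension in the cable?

T ≈ 1160 N

Take torques about the hinge: T sin 46° · 3.2 = 95×10×1.95 + 228×3.6 = 2673.3 N·m.
So T = 2673.3 / (0.7193 × 3.2) = 1161.4 N.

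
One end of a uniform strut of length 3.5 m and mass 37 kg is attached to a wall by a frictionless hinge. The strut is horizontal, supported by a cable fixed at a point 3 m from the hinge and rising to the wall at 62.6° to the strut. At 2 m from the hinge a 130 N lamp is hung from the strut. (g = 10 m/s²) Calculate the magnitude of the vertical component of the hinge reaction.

Take torques about the hinge: T sin 62.6° · 3 = 37×10×1.75 + 130×2 = 907.5 N·m.
So T = 907.5 / (0.8878 × 3) = 340.72 N.
ΣF_y = 0: H_y = (37×10 + 130) − T sin 62.6° = 500 − 302.5 = 197.5 N.

|H_y| ≈ 198 N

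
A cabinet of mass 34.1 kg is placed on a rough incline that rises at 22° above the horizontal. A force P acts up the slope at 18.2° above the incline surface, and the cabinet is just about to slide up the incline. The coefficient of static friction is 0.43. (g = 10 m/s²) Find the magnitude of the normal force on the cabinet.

N ≈ 240 N

On the verge of sliding up the incline, friction equals μN and acts down the slope.
Perpendicular: N + P sin 18.2° = W cos 22° = 316.2 N.
Along incline: P cos 18.2° = W sin 22° + μN  with W sin 22° = 127.7 N.
Solving the pair for P and N: P = 243.2 N, N = 240.2 N (and f = μN = 103.3 N).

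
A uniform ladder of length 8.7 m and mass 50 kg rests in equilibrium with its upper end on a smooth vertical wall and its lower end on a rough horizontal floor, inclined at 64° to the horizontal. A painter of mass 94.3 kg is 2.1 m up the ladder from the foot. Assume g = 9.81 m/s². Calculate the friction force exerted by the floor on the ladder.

Torques about the foot: N_wall · 8.7 sin 64° = 50×9.81×4.35 cos 64° + 94.3×9.81×2.1 cos 64° → N_wall = 228.53 N.
ΣF_x = 0: f_floor = N_wall = 228.53 N.

f ≈ 229 N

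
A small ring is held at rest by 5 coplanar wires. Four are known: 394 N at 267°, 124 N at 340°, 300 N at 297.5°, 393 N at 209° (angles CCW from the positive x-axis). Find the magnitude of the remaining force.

Sum the known components: ΣF_x = -109.3 N, ΣF_y = -892.5 N.
For equilibrium the remaining force must supply (−ΣF_x, −ΣF_y) = (109.3, 892.5) N.
Magnitude = √((109.3)² + (892.5)²) = 899.2 N; direction = atan2(892.5, 109.3) = 83.0°.

F ≈ 899 N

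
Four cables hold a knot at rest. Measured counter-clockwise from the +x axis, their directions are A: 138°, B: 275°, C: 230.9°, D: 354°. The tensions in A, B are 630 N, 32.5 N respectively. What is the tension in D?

T_D ≈ 724 N

Resolve: ΣF_x = 630 cos 138° + 32.5 cos 275° + T_C cos 230.9° + T_D cos 354° = 0.
        ΣF_y = 630 sin 138° + 32.5 sin 275° + T_C sin 230.9° + T_D sin 354° = 0.
The known terms sum to (-465.3, 389.2) N, so -0.6307 T_C + 0.9945 T_D = 465.3 and -0.7760 T_C − 0.1045 T_D = -389.2.
Solving simultaneously: T_C = 404 N, T_D = 724.1 N.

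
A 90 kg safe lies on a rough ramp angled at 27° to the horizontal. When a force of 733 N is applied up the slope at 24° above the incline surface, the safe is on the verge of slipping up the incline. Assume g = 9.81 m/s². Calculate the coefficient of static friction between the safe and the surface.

On the verge of sliding up the incline, friction is at its maximum μN and acts down the slope.
Perpendicular to incline: N = W cos 27° − P sin 24° = 786.7 − 298.1 = 488.5 N.
Along incline: P cos 24° − μN = W sin 27° → μ = −(W sin 27° − P cos 24°) / N = 0.5502.

μ ≈ 0.550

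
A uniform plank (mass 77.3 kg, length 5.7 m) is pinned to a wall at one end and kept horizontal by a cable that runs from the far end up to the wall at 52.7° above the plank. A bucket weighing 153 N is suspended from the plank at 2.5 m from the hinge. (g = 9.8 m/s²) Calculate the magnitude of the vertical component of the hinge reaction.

|H_y| ≈ 465 N

Take torques about the hinge: T sin 52.7° · 5.7 = 77.3×9.8×2.85 + 153×2.5 = 2541.5 N·m.
So T = 2541.5 / (0.7955 × 5.7) = 560.52 N.
ΣF_y = 0: H_y = (77.3×9.8 + 153) − T sin 52.7° = 910.54 − 445.88 = 464.66 N.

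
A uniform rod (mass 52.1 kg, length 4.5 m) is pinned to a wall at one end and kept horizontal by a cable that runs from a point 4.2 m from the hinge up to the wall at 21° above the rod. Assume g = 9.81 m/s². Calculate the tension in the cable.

Take torques about the hinge: T sin 21° · 4.2 = 52.1×9.81×2.25 = 1150 N·m.
So T = 1150 / (0.3584 × 4.2) = 764.03 N.

T ≈ 764 N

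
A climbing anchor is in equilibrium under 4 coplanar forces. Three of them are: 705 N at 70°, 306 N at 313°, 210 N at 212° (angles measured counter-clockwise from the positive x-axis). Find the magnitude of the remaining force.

Sum the known components: ΣF_x = 271.7 N, ΣF_y = 327.4 N.
For equilibrium the remaining force must supply (−ΣF_x, −ΣF_y) = (-271.7, -327.4) N.
Magnitude = √((-271.7)² + (-327.4)²) = 425.5 N; direction = atan2(-327.4, -271.7) = 230.3°.

F ≈ 425 N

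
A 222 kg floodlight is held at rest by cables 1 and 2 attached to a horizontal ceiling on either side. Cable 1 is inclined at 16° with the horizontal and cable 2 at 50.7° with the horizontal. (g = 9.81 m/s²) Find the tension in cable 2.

T_2 ≈ 2280 N

Weight W = 222 × 9.81 = 2178 N acts straight down.
Horizontal: T_1 cos 16° = T_2 cos 50.7°  →  T_1 = 0.6589 T_2.
Vertical: T_1 sin 16° + T_2 sin 50.7° = 2178.
Substituting the horizontal relation into the vertical equation gives 0.9555 T_2 = 2178, so T_2 = 2279 N.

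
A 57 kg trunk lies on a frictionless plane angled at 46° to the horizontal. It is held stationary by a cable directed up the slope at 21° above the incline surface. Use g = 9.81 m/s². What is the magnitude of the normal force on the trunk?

Take axes along and perpendicular to the incline. Weight components: W sin 46° = 402.2 N down-slope, W cos 46° = 388.4 N into the surface.
Along incline: T cos 21° = W sin 46° → T = 430.9 N.
Perpendicular: N = W cos 46° − T sin 21° = 234 N.

N ≈ 234 N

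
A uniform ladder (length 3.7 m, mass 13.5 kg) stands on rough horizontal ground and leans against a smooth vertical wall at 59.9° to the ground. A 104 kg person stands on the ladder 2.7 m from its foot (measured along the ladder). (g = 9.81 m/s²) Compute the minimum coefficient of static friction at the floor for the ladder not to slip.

ΣF_y = 0: N_floor = 13.5×9.81 + 104×9.81 = 1152.7 N.
Torques about the foot: N_wall · 3.7 sin 59.9° = 13.5×9.81×1.85 cos 59.9° + 104×9.81×2.7 cos 59.9° → N_wall = 469.96 N.
ΣF_x = 0: f_floor = N_wall = 469.96 N.
μ_min = f_floor / N_floor = 469.96 / 1152.7 = 0.4077.

μ_min ≈ 0.408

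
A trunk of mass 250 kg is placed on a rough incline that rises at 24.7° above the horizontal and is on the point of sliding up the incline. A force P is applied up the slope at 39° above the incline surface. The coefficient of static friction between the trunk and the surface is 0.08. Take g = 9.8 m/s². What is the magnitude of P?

On the verge of sliding up the incline, friction equals μN and acts down the slope.
Perpendicular: N + P sin 39° = W cos 24.7° = 2226 N.
Along incline: P cos 39° = W sin 24.7° + μN  with W sin 24.7° = 1024 N.
Solving the pair for P and N: P = 1452 N, N = 1312 N (and f = μN = 104.9 N).

P ≈ 1450 N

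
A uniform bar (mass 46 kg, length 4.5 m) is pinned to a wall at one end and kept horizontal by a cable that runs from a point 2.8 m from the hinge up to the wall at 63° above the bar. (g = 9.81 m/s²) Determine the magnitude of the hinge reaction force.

|H| ≈ 205 N

Take torques about the hinge: T sin 63° · 2.8 = 46×9.81×2.25 = 1015.3 N·m.
So T = 1015.3 / (0.8910 × 2.8) = 406.98 N.
ΣF_x = 0: H_x = T cos 63° = 184.76 N.
ΣF_y = 0: H_y = (46×9.81) − T sin 63° = 451.26 − 362.62 = 88.64 N.
|H| = √(H_x² + H_y²) = √((184.76)² + (88.64)²) = 204.93 N.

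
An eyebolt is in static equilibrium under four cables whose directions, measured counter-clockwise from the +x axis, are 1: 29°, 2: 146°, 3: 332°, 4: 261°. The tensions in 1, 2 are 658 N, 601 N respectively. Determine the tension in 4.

Resolve: ΣF_x = 658 cos 29° + 601 cos 146° + T_3 cos 332° + T_4 cos 261° = 0.
        ΣF_y = 658 sin 29° + 601 sin 146° + T_3 sin 332° + T_4 sin 261° = 0.
The known terms sum to (77.25, 655.1) N, so 0.8829 T_3 − 0.1564 T_4 = -77.25 and -0.4695 T_3 − 0.9877 T_4 = -655.1.
Solving simultaneously: T_3 = 27.69 N, T_4 = 650.1 N.

T_4 ≈ 650 N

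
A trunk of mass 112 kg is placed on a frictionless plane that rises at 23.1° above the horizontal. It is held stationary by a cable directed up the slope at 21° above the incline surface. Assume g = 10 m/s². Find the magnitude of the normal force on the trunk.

N ≈ 862 N

Take axes along and perpendicular to the incline. Weight components: W sin 23.1° = 439.4 N down-slope, W cos 23.1° = 1030 N into the surface.
Along incline: T cos 21° = W sin 23.1° → T = 470.7 N.
Perpendicular: N = W cos 23.1° − T sin 21° = 861.5 N.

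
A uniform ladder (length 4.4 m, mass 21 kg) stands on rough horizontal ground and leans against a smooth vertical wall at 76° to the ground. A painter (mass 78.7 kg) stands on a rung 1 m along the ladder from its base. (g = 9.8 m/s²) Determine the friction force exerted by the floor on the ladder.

f ≈ 69.4 N

Torques about the foot: N_wall · 4.4 sin 76° = 21×9.8×2.2 cos 76° + 78.7×9.8×1 cos 76° → N_wall = 69.36 N.
ΣF_x = 0: f_floor = N_wall = 69.36 N.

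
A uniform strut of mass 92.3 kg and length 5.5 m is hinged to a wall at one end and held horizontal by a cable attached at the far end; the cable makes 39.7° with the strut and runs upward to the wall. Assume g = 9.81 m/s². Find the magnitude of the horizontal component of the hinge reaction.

Take torques about the hinge: T sin 39.7° · 5.5 = 92.3×9.81×2.75 = 2490 N·m.
So T = 2490 / (0.6388 × 5.5) = 708.76 N.
ΣF_x = 0: H_x = T cos 39.7° = 545.32 N.

H_x ≈ 545 N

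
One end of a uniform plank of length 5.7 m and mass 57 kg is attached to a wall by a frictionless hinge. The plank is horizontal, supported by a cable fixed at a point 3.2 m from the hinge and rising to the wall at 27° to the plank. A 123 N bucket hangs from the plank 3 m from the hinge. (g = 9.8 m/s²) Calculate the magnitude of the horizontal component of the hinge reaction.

Take torques about the hinge: T sin 27° · 3.2 = 57×9.8×2.85 + 123×3 = 1961 N·m.
So T = 1961 / (0.4540 × 3.2) = 1349.8 N.
ΣF_x = 0: H_x = T cos 27° = 1202.7 N.

H_x ≈ 1200 N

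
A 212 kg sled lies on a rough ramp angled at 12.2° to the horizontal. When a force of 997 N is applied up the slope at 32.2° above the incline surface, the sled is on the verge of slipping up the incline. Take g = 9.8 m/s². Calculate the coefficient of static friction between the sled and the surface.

μ ≈ 0.270

On the verge of sliding up the incline, friction is at its maximum μN and acts down the slope.
Perpendicular to incline: N = W cos 12.2° − P sin 32.2° = 2031 − 531.3 = 1499 N.
Along incline: P cos 32.2° − μN = W sin 12.2° → μ = −(W sin 12.2° − P cos 32.2°) / N = 0.2698.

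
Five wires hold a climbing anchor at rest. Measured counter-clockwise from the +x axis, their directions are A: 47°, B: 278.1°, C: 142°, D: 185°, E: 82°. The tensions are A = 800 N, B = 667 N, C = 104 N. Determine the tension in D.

Resolve: ΣF_x = 800 cos 47° + 667 cos 278.1° + 104 cos 142° + T_D cos 185° + T_E cos 82° = 0.
        ΣF_y = 800 sin 47° + 667 sin 278.1° + 104 sin 142° + T_D sin 185° + T_E sin 82° = 0.
The known terms sum to (557.6, -11.23) N, so -0.9962 T_D + 0.1392 T_E = -557.6 and -0.0872 T_D + 0.9903 T_E = 11.23.
Solving simultaneously: T_D = 568.3 N, T_E = 61.36 N.

T_D ≈ 568 N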